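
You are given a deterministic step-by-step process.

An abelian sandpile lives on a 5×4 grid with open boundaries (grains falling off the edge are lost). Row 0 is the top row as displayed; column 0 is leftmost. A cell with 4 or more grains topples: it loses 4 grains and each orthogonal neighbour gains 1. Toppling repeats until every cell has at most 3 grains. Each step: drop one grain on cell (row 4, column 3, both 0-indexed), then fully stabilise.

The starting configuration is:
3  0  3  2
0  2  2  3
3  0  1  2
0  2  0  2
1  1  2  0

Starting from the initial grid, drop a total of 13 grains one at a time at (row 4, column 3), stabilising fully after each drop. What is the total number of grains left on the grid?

step 0: 3  0  3  2
0  2  2  3
3  0  1  2
0  2  0  2
1  1  2  0
step 1: 3  0  3  2
0  2  2  3
3  0  1  2
0  2  0  2
1  1  2  1
step 2: 3  0  3  2
0  2  2  3
3  0  1  2
0  2  0  2
1  1  2  2
step 3: 3  0  3  2
0  2  2  3
3  0  1  2
0  2  0  2
1  1  2  3
step 4: 3  0  3  2
0  2  2  3
3  0  1  2
0  2  0  3
1  1  3  0
step 5: 3  0  3  2
0  2  2  3
3  0  1  2
0  2  0  3
1  1  3  1
step 6: 3  0  3  2
0  2  2  3
3  0  1  2
0  2  0  3
1  1  3  2
step 7: 3  0  3  2
0  2  2  3
3  0  1  2
0  2  0  3
1  1  3  3
step 8: 3  0  3  2
0  2  2  3
3  0  1  3
0  2  2  0
1  2  0  2
step 9: 3  0  3  2
0  2  2  3
3  0  1  3
0  2  2  0
1  2  0  3
step 10: 3  0  3  2
0  2  2  3
3  0  1  3
0  2  2  1
1  2  1  0
step 11: 3  0  3  2
0  2  2  3
3  0  1  3
0  2  2  1
1  2  1  1
step 12: 3  0  3  2
0  2  2  3
3  0  1  3
0  2  2  1
1  2  1  2
step 13: 3  0  3  2
0  2  2  3
3  0  1  3
0  2  2  1
1  2  1  3

34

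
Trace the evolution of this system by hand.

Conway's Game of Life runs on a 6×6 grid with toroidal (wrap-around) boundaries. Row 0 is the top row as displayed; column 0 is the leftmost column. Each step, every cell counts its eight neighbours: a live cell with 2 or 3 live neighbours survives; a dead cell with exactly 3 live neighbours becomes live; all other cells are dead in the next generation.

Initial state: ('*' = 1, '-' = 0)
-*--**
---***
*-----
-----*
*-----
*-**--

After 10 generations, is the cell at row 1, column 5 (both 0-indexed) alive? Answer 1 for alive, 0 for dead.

1

0) -*--**
---***
*-----
-----*
*-----
*-**--
1) -*----
---*--
*-----
*----*
**---*
*-***-
2) -*--*-
------
*----*
------
--**--
--***-
3) --*-*-
*----*
------
------
--*-*-
-*--*-
4) **-**-
-----*
------
------
---*--
-**-**
5) -*-*--
*---**
------
------
--***-
-*---*
6) -**---
*---**
-----*
---*--
--***-
**----
7) --*---
**--**
*----*
--**--
-****-
*-----
8) ------
-*--*-
--**--
*----*
-*--*-
------
9) ------
--**--
******
******
*----*
------
10) ------
*----*
------
------
--**--
------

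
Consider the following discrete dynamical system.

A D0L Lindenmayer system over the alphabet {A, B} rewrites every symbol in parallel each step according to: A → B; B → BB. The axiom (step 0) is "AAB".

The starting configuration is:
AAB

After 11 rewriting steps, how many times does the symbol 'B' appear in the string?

4096

step 0: AAB
step 1: BBBB
step 2: BBBBBBBB
step 3: BBBBBBBBBBBBBBBB
step 4: BBBBBBBBBBBBBBBBBBBBBBBBBBBBBBBB
step 5: BBBBBBBBBBBBBBBBBBBBBBBBBBBBBBBBBBBBBBBBBBBBBBBBBBBBBBBBBBBBBBBB
step 6: BBBBBBBBBBBBBBBBBBBBBBBBBBBBBBBBBBBBBBBBBBBBBBBBBBBBBBBBBB…BBBBBBBBBBBBBBBBBBBBBBBBBBBBBBBBBBBBBBBBBBBBBBBBBBBBBBBBBB  (len 128)
step 7: BBBBBBBBBBBBBBBBBBBBBBBBBBBBBBBBBBBBBBBBBBBBBBBBBBBBBBBBBB…BBBBBBBBBBBBBBBBBBBBBBBBBBBBBBBBBBBBBBBBBBBBBBBBBBBBBBBBBB  (len 256)
step 8: BBBBBBBBBBBBBBBBBBBBBBBBBBBBBBBBBBBBBBBBBBBBBBBBBBBBBBBBBB…BBBBBBBBBBBBBBBBBBBBBBBBBBBBBBBBBBBBBBBBBBBBBBBBBBBBBBBBBB  (len 512)
step 9: BBBBBBBBBBBBBBBBBBBBBBBBBBBBBBBBBBBBBBBBBBBBBBBBBBBBBBBBBB…BBBBBBBBBBBBBBBBBBBBBBBBBBBBBBBBBBBBBBBBBBBBBBBBBBBBBBBBBB  (len 1024)
step 10: BBBBBBBBBBBBBBBBBBBBBBBBBBBBBBBBBBBBBBBBBBBBBBBBBBBBBBBBBB…BBBBBBBBBBBBBBBBBBBBBBBBBBBBBBBBBBBBBBBBBBBBBBBBBBBBBBBBBB  (len 2048)
step 11: BBBBBBBBBBBBBBBBBBBBBBBBBBBBBBBBBBBBBBBBBBBBBBBBBBBBBBBBBB…BBBBBBBBBBBBBBBBBBBBBBBBBBBBBBBBBBBBBBBBBBBBBBBBBBBBBBBBBB  (len 4096)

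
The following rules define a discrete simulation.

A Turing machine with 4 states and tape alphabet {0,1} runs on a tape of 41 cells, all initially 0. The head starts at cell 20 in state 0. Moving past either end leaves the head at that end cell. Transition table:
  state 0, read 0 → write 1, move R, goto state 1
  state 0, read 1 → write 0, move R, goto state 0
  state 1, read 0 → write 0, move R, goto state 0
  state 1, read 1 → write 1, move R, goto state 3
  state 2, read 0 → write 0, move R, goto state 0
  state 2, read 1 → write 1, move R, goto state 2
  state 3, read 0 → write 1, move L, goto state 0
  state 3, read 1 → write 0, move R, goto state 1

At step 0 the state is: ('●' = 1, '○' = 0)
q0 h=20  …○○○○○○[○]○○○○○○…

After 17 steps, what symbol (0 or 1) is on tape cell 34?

1

gen 0: q0 h=20  …○○○○○○[○]○○○○○○…
gen 1: q1 h=21  …○○○○○●[○]○○○○○○…
gen 2: q0 h=22  …○○○○●○[○]○○○○○○…
gen 3: q1 h=23  …○○○●○●[○]○○○○○○…
gen 4: q0 h=24  …○○●○●○[○]○○○○○○…
gen 5: q1 h=25  …○●○●○●[○]○○○○○○…
gen 6: q0 h=26  …●○●○●○[○]○○○○○○…
gen 7: q1 h=27  …○●○●○●[○]○○○○○○…
gen 8: q0 h=28  …●○●○●○[○]○○○○○○…
gen 9: q1 h=29  …○●○●○●[○]○○○○○○…
gen 10: q0 h=30  …●○●○●○[○]○○○○○○…
gen 11: q1 h=31  …○●○●○●[○]○○○○○○…
gen 12: q0 h=32  …●○●○●○[○]○○○○○○…
gen 13: q1 h=33  …○●○●○●[○]○○○○○○…
gen 14: q0 h=34  …●○●○●○[○]○○○○○○|
gen 15: q1 h=35  …○●○●○●[○]○○○○○|
gen 16: q0 h=36  …●○●○●○[○]○○○○|
gen 17: q1 h=37  …○●○●○●[○]○○○|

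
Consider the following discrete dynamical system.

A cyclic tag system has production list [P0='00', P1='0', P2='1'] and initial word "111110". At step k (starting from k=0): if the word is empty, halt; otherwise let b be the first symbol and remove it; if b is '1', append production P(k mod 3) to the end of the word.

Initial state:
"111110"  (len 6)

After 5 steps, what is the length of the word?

gen 0: "111110"  (len 6)
gen 1: "1111000"  (len 7)
gen 2: "1110000"  (len 7)
gen 3: "1100001"  (len 7)
gen 4: "10000100"  (len 8)
gen 5: "00001000"  (len 8)

8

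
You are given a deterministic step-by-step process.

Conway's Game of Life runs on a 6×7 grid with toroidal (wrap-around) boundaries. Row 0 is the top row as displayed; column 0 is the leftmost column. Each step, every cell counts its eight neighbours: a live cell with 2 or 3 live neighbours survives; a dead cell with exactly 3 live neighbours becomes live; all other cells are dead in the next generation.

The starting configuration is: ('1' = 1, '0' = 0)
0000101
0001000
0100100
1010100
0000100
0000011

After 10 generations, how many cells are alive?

k=0  0000101
0001000
0100100
1010100
0000100
0000011
k=1  0000101
0001110
0110100
0100110
0001101
0000101
k=2  0000001
0010000
0110000
1100000
1001001
1000101
k=3  1000011
0110000
1010000
0000001
0000010
0000000
k=4  1100001
0010000
1010000
0000001
0000000
0000010
k=5  1100001
0010001
0100000
0000000
0000000
1000001
k=6  0100010
0010001
0000000
0000000
0000000
0100001
k=7  0110011
0000000
0000000
0000000
0000000
1000000
k=8  1100001
0000000
0000000
0000000
0000000
1100001
k=9  0100001
1000000
0000000
0000000
1000000
0100001
k=10  0100001
1000000
0000000
0000000
1000000
0100001

6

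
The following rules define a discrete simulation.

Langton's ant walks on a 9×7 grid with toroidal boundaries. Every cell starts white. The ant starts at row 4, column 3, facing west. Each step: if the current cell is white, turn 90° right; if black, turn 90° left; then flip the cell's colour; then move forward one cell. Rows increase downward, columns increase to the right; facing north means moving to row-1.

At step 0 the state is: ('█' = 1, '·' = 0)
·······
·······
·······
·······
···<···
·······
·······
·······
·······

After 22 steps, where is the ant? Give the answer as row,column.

0) ·······
·······
·······
·······
···<···
·······
·······
·······
·······
1) ·······
·······
·······
···^···
···█···
·······
·······
·······
·······
2) ·······
·······
·······
···█>··
···█···
·······
·······
·······
·······
3) ·······
·······
·······
···██··
···█v··
·······
·······
·······
·······
4) ·······
·······
·······
···██··
···<█··
·······
·······
·······
·······
5) ·······
·······
·······
···██··
····█··
···v···
·······
·······
·······
6) ·······
·······
·······
···██··
····█··
··<█···
·······
·······
·······
7) ·······
·······
·······
···██··
··^·█··
··██···
·······
·······
·······
8) ·······
·······
·······
···██··
··█>█··
··██···
·······
·······
·······
9) ·······
·······
·······
···██··
··███··
··█v···
·······
·······
·······
10) ·······
·······
·······
···██··
··███··
··█·>··
·······
·······
·······
11) ·······
·······
·······
···██··
··███··
··█·█··
····v··
·······
·······
12) ·······
·······
·······
···██··
··███··
··█·█··
···<█··
·······
·······
13) ·······
·······
·······
···██··
··███··
··█^█··
···██··
·······
·······
14) ·······
·······
·······
···██··
··███··
··██>··
···██··
·······
·······
15) ·······
·······
·······
···██··
··██^··
··██···
···██··
·······
·······
16) ·······
·······
·······
···██··
··█<···
··██···
···██··
·······
·······
17) ·······
·······
·······
···██··
··█····
··█v···
···██··
·······
·······
18) ·······
·······
·······
···██··
··█····
··█·>··
···██··
·······
·······
19) ·······
·······
·······
···██··
··█····
··█·█··
···█v··
·······
·······
20) ·······
·······
·······
···██··
··█····
··█·█··
···█·>·
·······
·······
21) ·······
·······
·······
···██··
··█····
··█·█··
···█·█·
·····v·
·······
22) ·······
·······
·······
···██··
··█····
··█·█··
···█·█·
····<█·
·······

7,4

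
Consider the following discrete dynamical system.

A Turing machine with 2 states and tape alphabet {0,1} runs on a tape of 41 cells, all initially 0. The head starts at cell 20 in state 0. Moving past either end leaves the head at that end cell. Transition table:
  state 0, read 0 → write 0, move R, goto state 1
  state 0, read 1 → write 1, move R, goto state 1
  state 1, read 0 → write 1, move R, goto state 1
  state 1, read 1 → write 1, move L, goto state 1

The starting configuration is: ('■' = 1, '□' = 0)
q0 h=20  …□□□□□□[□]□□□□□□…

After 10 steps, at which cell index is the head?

30

gen 0: q0 h=20  …□□□□□□[□]□□□□□□…
gen 1: q1 h=21  …□□□□□□[□]□□□□□□…
gen 2: q1 h=22  …□□□□□■[□]□□□□□□…
gen 3: q1 h=23  …□□□□■■[□]□□□□□□…
gen 4: q1 h=24  …□□□■■■[□]□□□□□□…
gen 5: q1 h=25  …□□■■■■[□]□□□□□□…
gen 6: q1 h=26  …□■■■■■[□]□□□□□□…
gen 7: q1 h=27  …■■■■■■[□]□□□□□□…
gen 8: q1 h=28  …■■■■■■[□]□□□□□□…
gen 9: q1 h=29  …■■■■■■[□]□□□□□□…
gen 10: q1 h=30  …■■■■■■[□]□□□□□□…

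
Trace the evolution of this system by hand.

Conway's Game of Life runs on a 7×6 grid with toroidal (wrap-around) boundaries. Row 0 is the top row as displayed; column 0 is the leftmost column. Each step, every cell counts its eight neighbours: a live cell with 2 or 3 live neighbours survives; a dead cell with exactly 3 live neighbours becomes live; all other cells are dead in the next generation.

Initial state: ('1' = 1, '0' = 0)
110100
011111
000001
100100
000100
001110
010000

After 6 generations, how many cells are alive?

k=0  110100
011111
000001
100100
000100
001110
010000
k=1  000101
010101
010001
000010
000000
001110
110010
k=2  010101
000001
001001
000000
000010
011111
110000
k=3  011011
001001
000000
000000
001011
011111
000000
k=4  111111
111111
000000
000000
111001
111001
000000
k=5  000000
000000
111111
110000
001001
001001
000000
k=6  000000
111111
001111
000000
001001
000000
000000

12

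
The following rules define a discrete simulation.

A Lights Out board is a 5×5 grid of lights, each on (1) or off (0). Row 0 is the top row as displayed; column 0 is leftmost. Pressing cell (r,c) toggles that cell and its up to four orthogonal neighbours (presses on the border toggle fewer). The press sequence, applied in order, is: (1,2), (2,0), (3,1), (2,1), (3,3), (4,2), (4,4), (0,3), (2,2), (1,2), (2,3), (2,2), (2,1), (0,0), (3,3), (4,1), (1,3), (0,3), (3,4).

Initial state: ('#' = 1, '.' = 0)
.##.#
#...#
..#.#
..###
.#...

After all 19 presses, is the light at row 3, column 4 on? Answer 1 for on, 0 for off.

step 0: .##.#
#...#
..#.#
..###
.#...
step 1: .#..#
#####
....#
..###
.#...
step 2: .#..#
.####
##..#
#.###
.#...
step 3: .#..#
.####
#...#
.#.##
.....
step 4: .#..#
..###
.##.#
...##
.....
step 5: .#..#
..###
.####
..#..
...#.
step 6: .#..#
..###
.####
.....
.##..
step 7: .#..#
..###
.####
....#
.####
step 8: .###.
..#.#
.####
....#
.####
step 9: .###.
....#
....#
..#.#
.####
step 10: .#.#.
.####
..#.#
..#.#
.####
step 11: .#.#.
.##.#
...#.
..###
.####
step 12: .#.#.
.#..#
.##..
...##
.####
step 13: .#.#.
....#
#....
.#.##
.####
step 14: #..#.
#...#
#....
.#.##
.####
step 15: #..#.
#...#
#..#.
.##..
.##.#
step 16: #..#.
#...#
#..#.
..#..
#...#
step 17: #....
#.##.
#....
..#..
#...#
step 18: #.###
#.#..
#....
..#..
#...#
step 19: #.###
#.#..
#...#
..###
#....

1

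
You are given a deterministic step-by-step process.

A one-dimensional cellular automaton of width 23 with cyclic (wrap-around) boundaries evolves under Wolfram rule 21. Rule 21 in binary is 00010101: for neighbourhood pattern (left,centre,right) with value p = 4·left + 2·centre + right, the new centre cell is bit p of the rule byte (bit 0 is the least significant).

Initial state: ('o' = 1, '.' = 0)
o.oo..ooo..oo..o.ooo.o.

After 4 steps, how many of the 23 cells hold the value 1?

0) o.oo..ooo..oo..o.ooo.o.
1) o...o....o...o.o.....o.
2) ooo.oooo.ooo.o.ooooo.o.
3) .............o.......o.
4) oooooooooooo.ooooooo.oo

21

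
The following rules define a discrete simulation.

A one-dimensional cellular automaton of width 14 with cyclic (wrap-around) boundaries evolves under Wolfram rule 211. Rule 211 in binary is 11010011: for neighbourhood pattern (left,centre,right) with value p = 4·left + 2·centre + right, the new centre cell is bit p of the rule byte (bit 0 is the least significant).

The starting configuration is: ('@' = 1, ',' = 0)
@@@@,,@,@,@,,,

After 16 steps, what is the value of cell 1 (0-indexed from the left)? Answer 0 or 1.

k=0  @@@@,,@,@,@,,,
k=1  ,@@@@@,,,,,@@@
k=2  ,,@@@@@@@@@,@@
k=3  @@,@@@@@@@@,,@
k=4  @@,,@@@@@@@@@,
k=5  ,@@@,@@@@@@@@,
k=6  @,@@,,@@@@@@@@
k=7  @,,@@@,@@@@@@@
k=8  @@@,@@,,@@@@@@
k=9  @@@,,@@@,@@@@@
k=10  @@@@@,@@,,@@@@
k=11  @@@@@,,@@@,@@@
k=12  @@@@@@@,@@,,@@
k=13  @@@@@@@,,@@@,@
k=14  @@@@@@@@@,@@,,
k=15  ,@@@@@@@@,,@@@
k=16  ,,@@@@@@@@@,@@

0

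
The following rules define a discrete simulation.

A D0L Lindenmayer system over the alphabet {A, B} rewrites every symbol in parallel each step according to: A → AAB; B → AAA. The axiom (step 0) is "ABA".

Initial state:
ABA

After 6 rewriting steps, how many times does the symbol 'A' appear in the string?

1640

0) ABA
1) AABAAAAAB
2) AABAABAAAAABAABAABAABAABAAA
3) AABAABAAAAABAABAAAAABAABAABAABAABAAAAABAABAAAAABAABAAAAABAABAAAAABAABAAAAABAABAAB
4) AABAABAAAAABAABAAAAABAABAABAABAABAAAAABAABAAAAABAABAABAABA…BAABAABAABAAAAABAABAAAAABAABAABAABAABAAAAABAABAAAAABAABAAA  (len 243)
5) AABAABAAAAABAABAAAAABAABAABAABAABAAAAABAABAAAAABAABAABAABA…BAABAABAABAAAAABAABAAAAABAABAABAABAABAAAAABAABAAAAABAABAAB  (len 729)
6) AABAABAAAAABAABAAAAABAABAABAABAABAAAAABAABAAAAABAABAABAABA…BAABAABAABAAAAABAABAAAAABAABAABAABAABAAAAABAABAAAAABAABAAA  (len 2187)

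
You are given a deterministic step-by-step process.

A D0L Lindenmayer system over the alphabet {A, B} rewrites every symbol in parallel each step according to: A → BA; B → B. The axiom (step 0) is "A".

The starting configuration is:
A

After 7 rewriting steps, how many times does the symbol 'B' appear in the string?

7

t=0: A
t=1: BA
t=2: BBA
t=3: BBBA
t=4: BBBBA
t=5: BBBBBA
t=6: BBBBBBA
t=7: BBBBBBBA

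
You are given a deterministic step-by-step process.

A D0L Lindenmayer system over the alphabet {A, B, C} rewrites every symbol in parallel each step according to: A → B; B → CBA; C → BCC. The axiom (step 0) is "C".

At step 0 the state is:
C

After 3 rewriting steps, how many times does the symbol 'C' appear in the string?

13

[0] C
[1] BCC
[2] CBABCCBCC
[3] BCCCBABCBABCCBCCCBABCCBCC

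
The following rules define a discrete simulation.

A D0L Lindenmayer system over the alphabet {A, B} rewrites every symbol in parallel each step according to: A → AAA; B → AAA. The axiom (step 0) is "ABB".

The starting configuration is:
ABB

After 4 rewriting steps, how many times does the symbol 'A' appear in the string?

0) ABB
1) AAAAAAAAA
2) AAAAAAAAAAAAAAAAAAAAAAAAAAA
3) AAAAAAAAAAAAAAAAAAAAAAAAAAAAAAAAAAAAAAAAAAAAAAAAAAAAAAAAAAAAAAAAAAAAAAAAAAAAAAAAA
4) AAAAAAAAAAAAAAAAAAAAAAAAAAAAAAAAAAAAAAAAAAAAAAAAAAAAAAAAAA…AAAAAAAAAAAAAAAAAAAAAAAAAAAAAAAAAAAAAAAAAAAAAAAAAAAAAAAAAA  (len 243)

243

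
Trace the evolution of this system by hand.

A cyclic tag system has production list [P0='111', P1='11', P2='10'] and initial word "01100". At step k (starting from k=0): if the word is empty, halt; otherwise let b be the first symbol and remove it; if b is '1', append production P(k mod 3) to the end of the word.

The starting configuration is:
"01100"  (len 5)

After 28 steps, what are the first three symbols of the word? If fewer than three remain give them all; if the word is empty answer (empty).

111

t=0: "01100"  (len 5)
t=1: "1100"  (len 4)
t=2: "10011"  (len 5)
t=3: "001110"  (len 6)
t=4: "01110"  (len 5)
t=5: "1110"  (len 4)
t=6: "11010"  (len 5)
t=7: "1010111"  (len 7)
t=8: "01011111"  (len 8)
t=9: "1011111"  (len 7)
t=10: "011111111"  (len 9)
t=11: "11111111"  (len 8)
t=12: "111111110"  (len 9)
t=13: "11111110111"  (len 11)
t=14: "111111011111"  (len 12)
t=15: "1111101111110"  (len 13)
t=16: "111101111110111"  (len 15)
t=17: "1110111111011111"  (len 16)
t=18: "11011111101111110"  (len 17)
t=19: "1011111101111110111"  (len 19)
t=20: "01111110111111011111"  (len 20)
t=21: "1111110111111011111"  (len 19)
t=22: "111110111111011111111"  (len 21)
t=23: "1111011111101111111111"  (len 22)
t=24: "11101111110111111111110"  (len 23)
t=25: "1101111110111111111110111"  (len 25)
t=26: "10111111011111111111011111"  (len 26)
t=27: "011111101111111111101111110"  (len 27)
t=28: "11111101111111111101111110"  (len 26)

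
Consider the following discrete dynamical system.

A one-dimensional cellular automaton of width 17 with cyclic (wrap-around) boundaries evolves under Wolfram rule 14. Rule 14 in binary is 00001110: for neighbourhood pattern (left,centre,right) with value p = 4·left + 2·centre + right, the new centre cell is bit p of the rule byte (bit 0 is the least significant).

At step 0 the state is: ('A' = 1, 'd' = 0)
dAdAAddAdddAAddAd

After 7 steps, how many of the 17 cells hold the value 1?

9

k=0  dAdAAddAdddAAddAd
k=1  AAdAddAAddAAddAAd
k=2  AddAdAAddAAddAAdd
k=3  AdAAdAddAAddAAddA
k=4  ddAddAdAAddAAddAA
k=5  dAAdAAdAddAAddAAd
k=6  AAddAddAdAAddAAdd
k=7  AddAAdAAdAddAAddA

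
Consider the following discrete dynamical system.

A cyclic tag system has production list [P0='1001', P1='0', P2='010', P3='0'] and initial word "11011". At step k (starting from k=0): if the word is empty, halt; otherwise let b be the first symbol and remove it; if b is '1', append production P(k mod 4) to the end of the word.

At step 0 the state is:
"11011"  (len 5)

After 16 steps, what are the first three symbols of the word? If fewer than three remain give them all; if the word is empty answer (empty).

100

t=0: "11011"  (len 5)
t=1: "10111001"  (len 8)
t=2: "01110010"  (len 8)
t=3: "1110010"  (len 7)
t=4: "1100100"  (len 7)
t=5: "1001001001"  (len 10)
t=6: "0010010010"  (len 10)
t=7: "010010010"  (len 9)
t=8: "10010010"  (len 8)
t=9: "00100101001"  (len 11)
t=10: "0100101001"  (len 10)
t=11: "100101001"  (len 9)
t=12: "001010010"  (len 9)
t=13: "01010010"  (len 8)
t=14: "1010010"  (len 7)
t=15: "010010010"  (len 9)
t=16: "10010010"  (len 8)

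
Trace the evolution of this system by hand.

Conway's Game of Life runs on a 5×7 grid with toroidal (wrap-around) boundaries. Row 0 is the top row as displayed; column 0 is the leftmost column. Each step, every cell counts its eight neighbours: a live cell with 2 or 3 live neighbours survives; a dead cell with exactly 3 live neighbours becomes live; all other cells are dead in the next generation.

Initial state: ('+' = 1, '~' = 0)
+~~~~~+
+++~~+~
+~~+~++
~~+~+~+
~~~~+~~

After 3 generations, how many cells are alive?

15

t=0: +~~~~~+
+++~~+~
+~~+~++
~~+~+~+
~~~~+~~
t=1: +~~~~++
~~+~++~
~~~+~~~
+~~~+~+
+~~+~~+
t=2: ++~+~~~
~~~+++~
~~~+~~+
+~~++++
~+~~+~~
t=3: ++~+~+~
+~~+~++
+~+~~~~
+~++~~+
~+~~~~~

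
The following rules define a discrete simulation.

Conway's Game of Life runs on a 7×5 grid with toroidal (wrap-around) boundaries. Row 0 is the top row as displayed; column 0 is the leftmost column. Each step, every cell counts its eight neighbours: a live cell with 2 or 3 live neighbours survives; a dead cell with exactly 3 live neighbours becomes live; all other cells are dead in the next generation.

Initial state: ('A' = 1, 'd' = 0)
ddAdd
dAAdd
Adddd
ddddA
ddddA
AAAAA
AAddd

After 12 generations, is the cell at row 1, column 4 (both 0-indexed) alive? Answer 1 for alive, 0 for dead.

1

step 0: ddAdd
dAAdd
Adddd
ddddA
ddddA
AAAAA
AAddd
step 1: AdAdd
dAAdd
AAddd
AdddA
dAAdd
ddAAd
ddddd
step 2: ddAdd
ddAdd
ddAdA
ddAdA
AAAdA
dAAAd
dAAAd
step 3: ddddd
dAAdd
dAAdd
ddAdA
ddddA
ddddd
ddddd
step 4: ddddd
dAAdd
Adddd
AAAdd
dddAd
ddddd
ddddd
step 5: ddddd
dAddd
Adddd
AAAdA
dAAdd
ddddd
ddddd
step 6: ddddd
ddddd
ddAdA
ddAAA
ddAAd
ddddd
ddddd
step 7: ddddd
ddddd
ddAdA
dAddA
ddAdA
ddddd
ddddd
step 8: ddddd
ddddd
AddAd
dAAdA
AddAd
ddddd
ddddd
step 9: ddddd
ddddd
AAAAA
dAAdd
AAAAA
ddddd
ddddd
step 10: ddddd
AAAAA
AddAA
ddddd
AddAA
AAAAA
ddddd
step 11: AAAAA
dAAdd
ddddd
ddddd
ddddd
dAAdd
AAAAA
step 12: ddddd
ddddA
ddddd
ddddd
ddddd
ddddA
ddddd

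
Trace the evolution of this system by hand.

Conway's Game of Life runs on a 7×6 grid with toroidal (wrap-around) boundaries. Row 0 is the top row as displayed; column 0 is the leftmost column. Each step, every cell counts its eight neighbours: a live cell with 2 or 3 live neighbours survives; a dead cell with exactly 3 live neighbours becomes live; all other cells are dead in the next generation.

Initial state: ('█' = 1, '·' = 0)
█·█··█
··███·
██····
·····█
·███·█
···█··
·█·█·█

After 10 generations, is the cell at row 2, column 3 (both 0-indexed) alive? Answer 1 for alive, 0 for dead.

1

step 0: █·█··█
··███·
██····
·····█
·███·█
···█··
·█·█·█
step 1: █····█
··███·
██████
····██
█·██··
·█·█··
·█·█·█
step 2: ██···█
······
██····
······
████·█
·█·█··
·█···█
step 3: ·█···█
·····█
······
·····█
██·██·
···█·█
·█··██
step 4: ·····█
█·····
······
█···██
█·██··
·█·█··
··█··█
step 5: █····█
······
█·····
██·███
█·██··
██·██·
█·█·█·
step 6: ██···█
█····█
██··█·
···██·
······
█···█·
··█·█·
step 7: ·█··█·
····█·
██·██·
···███
···███
···█·█
···██·
step 8: ····██
███·█·
█·█···
······
█·█···
··█··█
··██·█
step 9: ······
█·█·█·
█·██·█
······
·█····
█·█·██
█·██·█
step 10: █·█·█·
█·█·█·
█·████
███···
██···█
··█·█·
█·██··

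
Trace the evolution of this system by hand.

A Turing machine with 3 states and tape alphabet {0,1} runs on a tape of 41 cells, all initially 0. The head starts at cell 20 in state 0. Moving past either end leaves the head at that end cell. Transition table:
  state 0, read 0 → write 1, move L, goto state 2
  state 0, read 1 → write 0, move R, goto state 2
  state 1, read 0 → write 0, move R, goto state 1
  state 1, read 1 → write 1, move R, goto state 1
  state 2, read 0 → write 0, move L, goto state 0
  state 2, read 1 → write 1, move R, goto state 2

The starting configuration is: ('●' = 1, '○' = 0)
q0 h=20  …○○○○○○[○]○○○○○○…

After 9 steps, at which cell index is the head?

11

k=0  q0 h=20  …○○○○○○[○]○○○○○○…
k=1  q2 h=19  …○○○○○○[○]●○○○○○…
k=2  q0 h=18  …○○○○○○[○]○●○○○○…
k=3  q2 h=17  …○○○○○○[○]●○●○○○…
k=4  q0 h=16  …○○○○○○[○]○●○●○○…
k=5  q2 h=15  …○○○○○○[○]●○●○●○…
k=6  q0 h=14  …○○○○○○[○]○●○●○●…
k=7  q2 h=13  …○○○○○○[○]●○●○●○…
k=8  q0 h=12  …○○○○○○[○]○●○●○●…
k=9  q2 h=11  …○○○○○○[○]●○●○●○…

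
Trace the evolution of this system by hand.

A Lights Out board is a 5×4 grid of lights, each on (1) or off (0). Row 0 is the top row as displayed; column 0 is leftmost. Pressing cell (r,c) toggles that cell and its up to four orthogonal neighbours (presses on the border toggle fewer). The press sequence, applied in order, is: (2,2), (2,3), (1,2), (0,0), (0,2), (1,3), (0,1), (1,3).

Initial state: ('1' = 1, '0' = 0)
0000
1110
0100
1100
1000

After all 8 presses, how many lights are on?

10

[0] 0000
1110
0100
1100
1000
[1] 0000
1100
0011
1110
1000
[2] 0000
1101
0000
1111
1000
[3] 0010
1010
0010
1111
1000
[4] 1110
0010
0010
1111
1000
[5] 1001
0000
0010
1111
1000
[6] 1000
0011
0011
1111
1000
[7] 0110
0111
0011
1111
1000
[8] 0111
0100
0010
1111
1000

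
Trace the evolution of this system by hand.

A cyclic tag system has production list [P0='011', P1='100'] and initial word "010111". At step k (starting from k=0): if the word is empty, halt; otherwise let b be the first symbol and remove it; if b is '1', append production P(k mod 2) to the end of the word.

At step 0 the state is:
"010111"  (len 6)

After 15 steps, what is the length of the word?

15

0) "010111"  (len 6)
1) "10111"  (len 5)
2) "0111100"  (len 7)
3) "111100"  (len 6)
4) "11100100"  (len 8)
5) "1100100011"  (len 10)
6) "100100011100"  (len 12)
7) "00100011100011"  (len 14)
8) "0100011100011"  (len 13)
9) "100011100011"  (len 12)
10) "00011100011100"  (len 14)
11) "0011100011100"  (len 13)
12) "011100011100"  (len 12)
13) "11100011100"  (len 11)
14) "1100011100100"  (len 13)
15) "100011100100011"  (len 15)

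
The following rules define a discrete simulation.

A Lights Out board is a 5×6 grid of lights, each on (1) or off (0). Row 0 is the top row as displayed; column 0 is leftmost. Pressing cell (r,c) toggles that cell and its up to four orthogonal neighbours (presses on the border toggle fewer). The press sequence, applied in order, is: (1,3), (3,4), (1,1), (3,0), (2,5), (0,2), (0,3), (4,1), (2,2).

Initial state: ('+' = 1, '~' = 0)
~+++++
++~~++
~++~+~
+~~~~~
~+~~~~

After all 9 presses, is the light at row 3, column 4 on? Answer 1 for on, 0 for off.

gen 0: ~+++++
++~~++
~++~+~
+~~~~~
~+~~~~
gen 1: ~++~++
++++~+
~++++~
+~~~~~
~+~~~~
gen 2: ~++~++
++++~+
~+++~~
+~~+++
~+~~+~
gen 3: ~~+~++
~~~+~+
~~++~~
+~~+++
~+~~+~
gen 4: ~~+~++
~~~+~+
+~++~~
~+~+++
++~~+~
gen 5: ~~+~++
~~~+~~
+~++++
~+~++~
++~~+~
gen 6: ~+~+++
~~++~~
+~++++
~+~++~
++~~+~
gen 7: ~++~~+
~~+~~~
+~++++
~+~++~
++~~+~
gen 8: ~++~~+
~~+~~~
+~++++
~~~++~
~~+~+~
gen 9: ~++~~+
~~~~~~
++~~++
~~+++~
~~+~+~

1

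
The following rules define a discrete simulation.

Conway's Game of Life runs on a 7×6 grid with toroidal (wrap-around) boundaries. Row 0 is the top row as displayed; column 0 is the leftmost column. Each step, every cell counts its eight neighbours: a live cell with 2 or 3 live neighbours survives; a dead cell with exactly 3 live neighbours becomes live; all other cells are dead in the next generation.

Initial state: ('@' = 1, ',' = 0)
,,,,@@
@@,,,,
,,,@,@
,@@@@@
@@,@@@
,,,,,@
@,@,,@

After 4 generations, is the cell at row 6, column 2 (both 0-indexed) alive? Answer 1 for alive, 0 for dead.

1

step 0: ,,,,@@
@@,,,,
,,,@,@
,@@@@@
@@,@@@
,,,,,@
@,@,,@
step 1: ,,,,@,
@,,,,,
,,,@,@
,@,,,,
,@,,,,
,,@@,,
@,,,,,
step 2: ,,,,,@
,,,,@@
@,,,,,
@,@,,,
,@,,,,
,@@,,,
,,,@,,
step 3: ,,,,,@
@,,,@@
@@,,,,
@,,,,,
@,,,,,
,@@,,,
,,@,,,
step 4: @,,,@@
,@,,@,
,@,,,,
@,,,,@
@,,,,,
,@@,,,
,@@,,,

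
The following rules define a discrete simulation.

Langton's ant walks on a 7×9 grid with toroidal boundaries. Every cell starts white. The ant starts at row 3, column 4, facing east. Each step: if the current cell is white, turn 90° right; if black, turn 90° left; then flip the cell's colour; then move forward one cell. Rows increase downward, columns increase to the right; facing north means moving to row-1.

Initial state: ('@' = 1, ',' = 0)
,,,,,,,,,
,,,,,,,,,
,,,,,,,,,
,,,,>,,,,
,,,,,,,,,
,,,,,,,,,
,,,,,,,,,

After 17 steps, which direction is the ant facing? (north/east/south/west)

north

k=0  ,,,,,,,,,
,,,,,,,,,
,,,,,,,,,
,,,,>,,,,
,,,,,,,,,
,,,,,,,,,
,,,,,,,,,
k=1  ,,,,,,,,,
,,,,,,,,,
,,,,,,,,,
,,,,@,,,,
,,,,v,,,,
,,,,,,,,,
,,,,,,,,,
k=2  ,,,,,,,,,
,,,,,,,,,
,,,,,,,,,
,,,,@,,,,
,,,<@,,,,
,,,,,,,,,
,,,,,,,,,
k=3  ,,,,,,,,,
,,,,,,,,,
,,,,,,,,,
,,,^@,,,,
,,,@@,,,,
,,,,,,,,,
,,,,,,,,,
k=4  ,,,,,,,,,
,,,,,,,,,
,,,,,,,,,
,,,@>,,,,
,,,@@,,,,
,,,,,,,,,
,,,,,,,,,
k=5  ,,,,,,,,,
,,,,,,,,,
,,,,^,,,,
,,,@,,,,,
,,,@@,,,,
,,,,,,,,,
,,,,,,,,,
k=6  ,,,,,,,,,
,,,,,,,,,
,,,,@>,,,
,,,@,,,,,
,,,@@,,,,
,,,,,,,,,
,,,,,,,,,
k=7  ,,,,,,,,,
,,,,,,,,,
,,,,@@,,,
,,,@,v,,,
,,,@@,,,,
,,,,,,,,,
,,,,,,,,,
k=8  ,,,,,,,,,
,,,,,,,,,
,,,,@@,,,
,,,@<@,,,
,,,@@,,,,
,,,,,,,,,
,,,,,,,,,
k=9  ,,,,,,,,,
,,,,,,,,,
,,,,^@,,,
,,,@@@,,,
,,,@@,,,,
,,,,,,,,,
,,,,,,,,,
k=10  ,,,,,,,,,
,,,,,,,,,
,,,<,@,,,
,,,@@@,,,
,,,@@,,,,
,,,,,,,,,
,,,,,,,,,
k=11  ,,,,,,,,,
,,,^,,,,,
,,,@,@,,,
,,,@@@,,,
,,,@@,,,,
,,,,,,,,,
,,,,,,,,,
k=12  ,,,,,,,,,
,,,@>,,,,
,,,@,@,,,
,,,@@@,,,
,,,@@,,,,
,,,,,,,,,
,,,,,,,,,
k=13  ,,,,,,,,,
,,,@@,,,,
,,,@v@,,,
,,,@@@,,,
,,,@@,,,,
,,,,,,,,,
,,,,,,,,,
k=14  ,,,,,,,,,
,,,@@,,,,
,,,<@@,,,
,,,@@@,,,
,,,@@,,,,
,,,,,,,,,
,,,,,,,,,
k=15  ,,,,,,,,,
,,,@@,,,,
,,,,@@,,,
,,,v@@,,,
,,,@@,,,,
,,,,,,,,,
,,,,,,,,,
k=16  ,,,,,,,,,
,,,@@,,,,
,,,,@@,,,
,,,,>@,,,
,,,@@,,,,
,,,,,,,,,
,,,,,,,,,
k=17  ,,,,,,,,,
,,,@@,,,,
,,,,^@,,,
,,,,,@,,,
,,,@@,,,,
,,,,,,,,,
,,,,,,,,,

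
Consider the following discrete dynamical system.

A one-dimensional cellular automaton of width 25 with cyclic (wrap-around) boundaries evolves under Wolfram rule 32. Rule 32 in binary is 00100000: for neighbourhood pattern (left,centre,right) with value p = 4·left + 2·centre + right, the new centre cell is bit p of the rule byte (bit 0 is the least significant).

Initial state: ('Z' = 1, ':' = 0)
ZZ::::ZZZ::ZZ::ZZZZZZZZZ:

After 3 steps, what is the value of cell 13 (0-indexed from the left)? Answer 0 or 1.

0

step 0: ZZ::::ZZZ::ZZ::ZZZZZZZZZ:
step 1: ::::::::::::::::::::::::Z
step 2: :::::::::::::::::::::::::
step 3: :::::::::::::::::::::::::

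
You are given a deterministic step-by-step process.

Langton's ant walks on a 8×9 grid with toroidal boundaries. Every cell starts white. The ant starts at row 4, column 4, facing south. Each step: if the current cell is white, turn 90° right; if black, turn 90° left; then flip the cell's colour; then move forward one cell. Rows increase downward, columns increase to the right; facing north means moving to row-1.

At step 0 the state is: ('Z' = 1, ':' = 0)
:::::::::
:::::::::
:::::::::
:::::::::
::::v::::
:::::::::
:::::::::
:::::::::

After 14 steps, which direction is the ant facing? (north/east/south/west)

north

t=0: :::::::::
:::::::::
:::::::::
:::::::::
::::v::::
:::::::::
:::::::::
:::::::::
t=1: :::::::::
:::::::::
:::::::::
:::::::::
:::<Z::::
:::::::::
:::::::::
:::::::::
t=2: :::::::::
:::::::::
:::::::::
:::^:::::
:::ZZ::::
:::::::::
:::::::::
:::::::::
t=3: :::::::::
:::::::::
:::::::::
:::Z>::::
:::ZZ::::
:::::::::
:::::::::
:::::::::
t=4: :::::::::
:::::::::
:::::::::
:::ZZ::::
:::Zv::::
:::::::::
:::::::::
:::::::::
t=5: :::::::::
:::::::::
:::::::::
:::ZZ::::
:::Z:>:::
:::::::::
:::::::::
:::::::::
t=6: :::::::::
:::::::::
:::::::::
:::ZZ::::
:::Z:Z:::
:::::v:::
:::::::::
:::::::::
t=7: :::::::::
:::::::::
:::::::::
:::ZZ::::
:::Z:Z:::
::::<Z:::
:::::::::
:::::::::
t=8: :::::::::
:::::::::
:::::::::
:::ZZ::::
:::Z^Z:::
::::ZZ:::
:::::::::
:::::::::
t=9: :::::::::
:::::::::
:::::::::
:::ZZ::::
:::ZZ>:::
::::ZZ:::
:::::::::
:::::::::
t=10: :::::::::
:::::::::
:::::::::
:::ZZ^:::
:::ZZ::::
::::ZZ:::
:::::::::
:::::::::
t=11: :::::::::
:::::::::
:::::::::
:::ZZZ>::
:::ZZ::::
::::ZZ:::
:::::::::
:::::::::
t=12: :::::::::
:::::::::
:::::::::
:::ZZZZ::
:::ZZ:v::
::::ZZ:::
:::::::::
:::::::::
t=13: :::::::::
:::::::::
:::::::::
:::ZZZZ::
:::ZZ<Z::
::::ZZ:::
:::::::::
:::::::::
t=14: :::::::::
:::::::::
:::::::::
:::ZZ^Z::
:::ZZZZ::
::::ZZ:::
:::::::::
:::::::::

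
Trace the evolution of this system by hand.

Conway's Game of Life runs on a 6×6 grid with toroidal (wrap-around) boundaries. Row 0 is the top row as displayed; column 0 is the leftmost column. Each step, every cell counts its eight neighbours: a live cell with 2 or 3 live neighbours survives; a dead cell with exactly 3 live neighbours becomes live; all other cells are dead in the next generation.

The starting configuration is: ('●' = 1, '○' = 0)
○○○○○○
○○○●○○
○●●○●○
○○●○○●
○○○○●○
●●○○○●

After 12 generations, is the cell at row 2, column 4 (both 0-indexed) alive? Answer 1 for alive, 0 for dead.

0) ○○○○○○
○○○●○○
○●●○●○
○○●○○●
○○○○●○
●●○○○●
1) ●○○○○○
○○●●○○
○●●○●○
○●●○●●
○●○○●○
●○○○○●
2) ●●○○○●
○○●●○○
●○○○●●
○○○○●●
○●●●●○
●●○○○●
3) ○○○○●●
○○●●○○
●○○○○○
○●●○○○
○●●●○○
○○○●○○
4) ○○●○●○
○○○●●●
○○○●○○
●○○●○○
○●○●○○
○○○●○○
5) ○○●○○●
○○●○○●
○○●●○●
○○○●●○
○○○●●○
○○○●●○
6) ○○●○○●
●●●○○●
○○●○○●
○○○○○●
○○●○○●
○○●○○●
7) ○○●●●●
○○●●●●
○○●○●●
●○○○●●
●○○○●●
●●●●●●
8) ○○○○○○
●●○○○○
○●●○○○
○●○○○○
○○●○○○
○○○○○○
9) ○○○○○○
●●●○○○
○○●○○○
○●○○○○
○○○○○○
○○○○○○
10) ○●○○○○
○●●○○○
●○●○○○
○○○○○○
○○○○○○
○○○○○○
11) ○●●○○○
●○●○○○
○○●○○○
○○○○○○
○○○○○○
○○○○○○
12) ○●●○○○
○○●●○○
○●○○○○
○○○○○○
○○○○○○
○○○○○○

0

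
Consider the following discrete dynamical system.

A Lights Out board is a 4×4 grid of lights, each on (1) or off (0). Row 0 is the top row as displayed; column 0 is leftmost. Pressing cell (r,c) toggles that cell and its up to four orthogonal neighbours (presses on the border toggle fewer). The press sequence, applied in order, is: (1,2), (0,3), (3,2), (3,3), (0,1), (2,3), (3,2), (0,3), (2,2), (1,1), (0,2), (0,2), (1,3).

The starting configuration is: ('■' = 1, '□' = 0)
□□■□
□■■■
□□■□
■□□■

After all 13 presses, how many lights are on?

gen 0: □□■□
□■■■
□□■□
■□□■
gen 1: □□□□
□□□□
□□□□
■□□■
gen 2: □□■■
□□□■
□□□□
■□□■
gen 3: □□■■
□□□■
□□■□
■■■□
gen 4: □□■■
□□□■
□□■■
■■□■
gen 5: ■■□■
□■□■
□□■■
■■□■
gen 6: ■■□■
□■□□
□□□□
■■□□
gen 7: ■■□■
□■□□
□□■□
■□■■
gen 8: ■■■□
□■□■
□□■□
■□■■
gen 9: ■■■□
□■■■
□■□■
■□□■
gen 10: ■□■□
■□□■
□□□■
■□□■
gen 11: ■■□■
■□■■
□□□■
■□□■
gen 12: ■□■□
■□□■
□□□■
■□□■
gen 13: ■□■■
■□■□
□□□□
■□□■

7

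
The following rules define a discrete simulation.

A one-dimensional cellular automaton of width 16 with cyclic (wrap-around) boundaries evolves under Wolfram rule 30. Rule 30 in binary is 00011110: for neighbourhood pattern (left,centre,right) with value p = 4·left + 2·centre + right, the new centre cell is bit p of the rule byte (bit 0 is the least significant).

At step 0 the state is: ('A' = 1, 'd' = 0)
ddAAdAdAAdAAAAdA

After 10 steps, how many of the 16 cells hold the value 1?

10

0) ddAAdAdAAdAAAAdA
1) AAAddAdAddAddddA
2) dddAAAdAAAAAddAA
3) AdAAdddAddddAAAd
4) AdAdAdAAAddAAddd
5) AdAdAdAddAAAdAdA
6) ddAdAdAAAAdddAdA
7) AAAdAdAdddAdAAdA
8) ddddAdAAdAAdAddA
9) AddAAdAddAddAAAA
10) dAAAddAAAAAAAddd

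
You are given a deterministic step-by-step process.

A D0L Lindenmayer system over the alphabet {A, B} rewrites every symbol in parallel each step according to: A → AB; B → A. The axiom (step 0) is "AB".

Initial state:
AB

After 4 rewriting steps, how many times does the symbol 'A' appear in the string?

gen 0: AB
gen 1: ABA
gen 2: ABAAB
gen 3: ABAABABA
gen 4: ABAABABAABAAB

8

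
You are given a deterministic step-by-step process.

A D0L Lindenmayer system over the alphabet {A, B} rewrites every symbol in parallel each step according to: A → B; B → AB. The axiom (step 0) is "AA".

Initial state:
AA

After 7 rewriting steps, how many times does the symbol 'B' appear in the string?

step 0: AA
step 1: BB
step 2: ABAB
step 3: BABBAB
step 4: ABBABABBAB
step 5: BABABBABBABABBAB
step 6: ABBABBABABBABABBABBABABBAB
step 7: BABABBABABBABBABABBABBABABBABABBABBABABBAB

26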